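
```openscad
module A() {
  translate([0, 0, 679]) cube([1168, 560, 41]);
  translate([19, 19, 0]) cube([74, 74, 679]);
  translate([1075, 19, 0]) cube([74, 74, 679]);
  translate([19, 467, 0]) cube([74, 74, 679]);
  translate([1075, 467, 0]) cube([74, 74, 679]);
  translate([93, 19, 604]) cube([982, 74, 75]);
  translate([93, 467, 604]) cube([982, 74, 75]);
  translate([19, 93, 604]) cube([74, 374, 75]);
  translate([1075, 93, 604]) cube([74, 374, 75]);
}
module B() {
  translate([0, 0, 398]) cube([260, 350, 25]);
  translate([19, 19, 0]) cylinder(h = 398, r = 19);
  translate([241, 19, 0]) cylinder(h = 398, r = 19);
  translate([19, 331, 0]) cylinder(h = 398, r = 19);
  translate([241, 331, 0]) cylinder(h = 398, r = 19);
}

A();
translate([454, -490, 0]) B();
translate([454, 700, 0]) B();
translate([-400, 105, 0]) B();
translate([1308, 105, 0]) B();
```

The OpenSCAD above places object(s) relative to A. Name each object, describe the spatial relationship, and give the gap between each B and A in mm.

A is a table. B is a stool. Four stools sit around the table at the −y, +y, −x, +x sides. The gap between each stool and the table is 140 mm.

Each stool's nearest face is 140 mm from the table's bounding box.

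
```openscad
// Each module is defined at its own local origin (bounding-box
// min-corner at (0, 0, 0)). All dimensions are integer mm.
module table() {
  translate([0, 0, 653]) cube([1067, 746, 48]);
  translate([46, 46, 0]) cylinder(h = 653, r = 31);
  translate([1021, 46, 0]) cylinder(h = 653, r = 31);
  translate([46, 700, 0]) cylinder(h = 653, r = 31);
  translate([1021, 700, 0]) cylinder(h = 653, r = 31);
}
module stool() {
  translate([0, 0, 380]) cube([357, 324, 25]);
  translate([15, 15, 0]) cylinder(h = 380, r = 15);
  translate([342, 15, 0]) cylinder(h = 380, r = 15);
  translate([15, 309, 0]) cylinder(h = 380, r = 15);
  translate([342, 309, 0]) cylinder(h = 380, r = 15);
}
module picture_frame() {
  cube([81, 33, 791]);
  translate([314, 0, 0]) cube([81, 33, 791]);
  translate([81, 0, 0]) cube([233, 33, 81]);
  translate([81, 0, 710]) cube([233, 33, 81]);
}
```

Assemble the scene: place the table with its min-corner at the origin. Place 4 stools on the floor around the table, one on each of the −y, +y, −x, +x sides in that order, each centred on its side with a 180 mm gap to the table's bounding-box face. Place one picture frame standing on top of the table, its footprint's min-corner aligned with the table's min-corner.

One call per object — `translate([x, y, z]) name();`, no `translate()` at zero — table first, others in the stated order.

table();
translate([355, -504, 0]) stool();
translate([355, 926, 0]) stool();
translate([-537, 211, 0]) stool();
translate([1247, 211, 0]) stool();
translate([0, 0, 701]) picture_frame();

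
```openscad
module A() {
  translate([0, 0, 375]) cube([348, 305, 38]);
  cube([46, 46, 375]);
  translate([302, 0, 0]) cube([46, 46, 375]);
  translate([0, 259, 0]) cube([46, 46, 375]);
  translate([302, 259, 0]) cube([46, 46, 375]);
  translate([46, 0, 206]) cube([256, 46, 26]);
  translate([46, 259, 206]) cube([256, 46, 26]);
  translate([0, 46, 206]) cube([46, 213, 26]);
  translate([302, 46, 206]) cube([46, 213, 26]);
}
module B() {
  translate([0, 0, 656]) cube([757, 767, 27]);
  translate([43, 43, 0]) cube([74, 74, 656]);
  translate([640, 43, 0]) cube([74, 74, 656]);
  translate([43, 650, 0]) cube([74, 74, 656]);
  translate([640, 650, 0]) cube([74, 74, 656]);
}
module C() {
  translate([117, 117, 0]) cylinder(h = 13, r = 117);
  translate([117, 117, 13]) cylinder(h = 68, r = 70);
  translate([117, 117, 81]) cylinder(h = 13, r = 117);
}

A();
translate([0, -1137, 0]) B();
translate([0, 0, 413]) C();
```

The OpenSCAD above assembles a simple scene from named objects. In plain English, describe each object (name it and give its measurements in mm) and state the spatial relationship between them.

A is a simple wooden stool: a rectangular seat 348 mm (x) by 305 mm (y), 38 mm thick, top face at z = 413 mm, on four square legs, each 46×46 mm in cross-section. The legs rest on z = 0, each flush with a corner of the seat. Four stretchers, 46 mm wide and 26 mm tall, connect adjacent legs with their undersides at z = 206 mm, each running between the inner faces of the legs it joins and aligned with the legs' outer faces on the other axis.

B is a rectangular dining table. The top is 757×767×27 mm with its upper surface at z = 683 mm. It stands on four 74×74 mm square legs, each inset 43 mm from the nearest pair of top edges, running from the floor to the underside of the top.

C is a spool: two coaxial disc flanges of radius 117 mm and thickness 13 mm, joined by a core cylinder of radius 70 mm and height 68 mm. The lower flange rests on z = 0 and the three cylinders share a vertical axis.

The table is on the floor beside the stool on its −y side. The spool is on top of the stool.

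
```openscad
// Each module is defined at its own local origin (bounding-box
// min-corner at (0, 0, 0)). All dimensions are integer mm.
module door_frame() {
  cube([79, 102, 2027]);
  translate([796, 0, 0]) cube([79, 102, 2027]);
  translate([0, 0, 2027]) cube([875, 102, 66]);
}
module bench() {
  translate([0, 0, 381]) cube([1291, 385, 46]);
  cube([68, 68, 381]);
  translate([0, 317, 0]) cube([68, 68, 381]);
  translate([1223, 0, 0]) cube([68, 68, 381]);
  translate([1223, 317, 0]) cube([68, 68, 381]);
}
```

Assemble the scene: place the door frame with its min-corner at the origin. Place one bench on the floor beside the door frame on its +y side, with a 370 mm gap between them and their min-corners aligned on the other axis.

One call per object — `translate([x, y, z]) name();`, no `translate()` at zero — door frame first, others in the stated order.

door_frame();
translate([0, 472, 0]) bench();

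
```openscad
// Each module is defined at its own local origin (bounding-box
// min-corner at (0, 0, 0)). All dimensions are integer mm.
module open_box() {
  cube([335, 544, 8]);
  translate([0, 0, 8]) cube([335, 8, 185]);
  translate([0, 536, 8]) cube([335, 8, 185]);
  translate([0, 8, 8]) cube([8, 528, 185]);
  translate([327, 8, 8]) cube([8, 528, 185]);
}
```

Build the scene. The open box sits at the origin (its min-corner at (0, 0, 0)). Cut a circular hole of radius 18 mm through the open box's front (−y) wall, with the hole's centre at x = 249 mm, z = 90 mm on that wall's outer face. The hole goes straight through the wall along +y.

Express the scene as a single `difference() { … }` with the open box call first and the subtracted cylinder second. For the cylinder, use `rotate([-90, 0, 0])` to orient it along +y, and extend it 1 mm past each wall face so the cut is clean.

difference() {
  open_box();
  translate([249, -1, 90]) rotate([-90, 0, 0]) cylinder(h = 10, r = 18);
}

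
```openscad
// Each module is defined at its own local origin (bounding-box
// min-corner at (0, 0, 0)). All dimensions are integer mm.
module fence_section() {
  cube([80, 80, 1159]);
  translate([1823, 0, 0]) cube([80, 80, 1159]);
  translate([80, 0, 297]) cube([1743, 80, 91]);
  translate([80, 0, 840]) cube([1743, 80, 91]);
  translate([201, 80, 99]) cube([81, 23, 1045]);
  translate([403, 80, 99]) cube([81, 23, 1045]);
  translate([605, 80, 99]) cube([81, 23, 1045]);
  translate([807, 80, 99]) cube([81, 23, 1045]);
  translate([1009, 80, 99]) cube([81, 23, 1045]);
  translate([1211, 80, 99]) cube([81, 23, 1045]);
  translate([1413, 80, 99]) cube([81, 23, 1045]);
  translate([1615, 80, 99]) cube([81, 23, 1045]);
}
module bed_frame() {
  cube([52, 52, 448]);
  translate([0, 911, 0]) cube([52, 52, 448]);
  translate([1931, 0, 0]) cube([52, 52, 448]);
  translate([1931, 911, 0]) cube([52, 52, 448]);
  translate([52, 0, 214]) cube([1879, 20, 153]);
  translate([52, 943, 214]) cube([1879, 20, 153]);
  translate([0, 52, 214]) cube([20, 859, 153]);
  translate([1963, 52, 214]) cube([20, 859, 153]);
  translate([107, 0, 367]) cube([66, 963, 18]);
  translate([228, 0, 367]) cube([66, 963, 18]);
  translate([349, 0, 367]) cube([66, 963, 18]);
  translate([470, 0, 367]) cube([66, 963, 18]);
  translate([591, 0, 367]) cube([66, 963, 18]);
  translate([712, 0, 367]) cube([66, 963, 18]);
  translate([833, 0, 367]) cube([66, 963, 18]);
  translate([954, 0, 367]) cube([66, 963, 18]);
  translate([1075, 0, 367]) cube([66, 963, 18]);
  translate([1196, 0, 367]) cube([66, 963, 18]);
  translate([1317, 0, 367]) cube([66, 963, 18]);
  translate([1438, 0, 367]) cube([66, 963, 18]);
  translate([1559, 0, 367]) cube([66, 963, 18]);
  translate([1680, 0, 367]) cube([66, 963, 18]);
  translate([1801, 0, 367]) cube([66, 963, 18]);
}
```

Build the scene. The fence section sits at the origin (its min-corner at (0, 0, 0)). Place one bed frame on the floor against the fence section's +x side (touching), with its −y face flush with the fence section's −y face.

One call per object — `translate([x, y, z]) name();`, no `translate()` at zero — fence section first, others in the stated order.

fence_section();
translate([1903, 0, 0]) bed_frame();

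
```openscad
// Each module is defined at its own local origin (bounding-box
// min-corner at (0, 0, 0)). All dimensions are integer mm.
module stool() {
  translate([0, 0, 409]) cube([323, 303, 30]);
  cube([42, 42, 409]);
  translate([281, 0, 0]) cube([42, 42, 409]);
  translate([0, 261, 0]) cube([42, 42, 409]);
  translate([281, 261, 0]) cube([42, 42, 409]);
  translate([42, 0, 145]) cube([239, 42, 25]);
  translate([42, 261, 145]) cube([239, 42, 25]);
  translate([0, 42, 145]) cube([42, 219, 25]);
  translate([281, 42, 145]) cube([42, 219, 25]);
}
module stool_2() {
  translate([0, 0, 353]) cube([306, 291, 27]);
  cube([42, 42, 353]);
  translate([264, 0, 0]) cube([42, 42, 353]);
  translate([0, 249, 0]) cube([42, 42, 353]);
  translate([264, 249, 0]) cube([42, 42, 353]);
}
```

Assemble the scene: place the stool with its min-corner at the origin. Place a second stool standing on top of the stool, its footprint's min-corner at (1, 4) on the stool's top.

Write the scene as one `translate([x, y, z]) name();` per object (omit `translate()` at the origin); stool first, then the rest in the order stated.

stool();
translate([1, 4, 439]) stool_2();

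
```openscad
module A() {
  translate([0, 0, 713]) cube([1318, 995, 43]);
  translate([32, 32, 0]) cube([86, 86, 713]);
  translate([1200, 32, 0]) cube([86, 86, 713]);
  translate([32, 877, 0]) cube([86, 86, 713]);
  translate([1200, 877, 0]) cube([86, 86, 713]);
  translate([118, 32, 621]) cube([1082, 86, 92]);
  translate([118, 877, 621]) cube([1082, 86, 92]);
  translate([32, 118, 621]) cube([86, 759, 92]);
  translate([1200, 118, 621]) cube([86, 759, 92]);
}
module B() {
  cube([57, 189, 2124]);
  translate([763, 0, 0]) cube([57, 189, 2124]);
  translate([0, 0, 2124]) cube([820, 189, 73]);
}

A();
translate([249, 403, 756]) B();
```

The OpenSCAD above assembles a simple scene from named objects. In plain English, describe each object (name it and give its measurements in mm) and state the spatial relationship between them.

A is a table: top 1318 mm (x) × 995 mm (y), 43 mm thick, upper face at z = 756 mm, on four 86×86 mm square legs, each inset 32 mm from the nearest pair of top edges, running from z = 0 to the bottom of the top. Four apron rails, 86 mm thick and 92 mm tall, run between adjacent legs with their top edges flush with the underside of the top and their outer faces flush with the legs' outer faces.

B is a rectangular door frame: two vertical jambs of 57×189 mm section, 2124 mm tall, with a clear opening 706 mm wide between their inner faces. A header 73 mm tall and 189 mm deep lies on top of the jambs and spans the full outside width.

The door frame is on top of the table, centred.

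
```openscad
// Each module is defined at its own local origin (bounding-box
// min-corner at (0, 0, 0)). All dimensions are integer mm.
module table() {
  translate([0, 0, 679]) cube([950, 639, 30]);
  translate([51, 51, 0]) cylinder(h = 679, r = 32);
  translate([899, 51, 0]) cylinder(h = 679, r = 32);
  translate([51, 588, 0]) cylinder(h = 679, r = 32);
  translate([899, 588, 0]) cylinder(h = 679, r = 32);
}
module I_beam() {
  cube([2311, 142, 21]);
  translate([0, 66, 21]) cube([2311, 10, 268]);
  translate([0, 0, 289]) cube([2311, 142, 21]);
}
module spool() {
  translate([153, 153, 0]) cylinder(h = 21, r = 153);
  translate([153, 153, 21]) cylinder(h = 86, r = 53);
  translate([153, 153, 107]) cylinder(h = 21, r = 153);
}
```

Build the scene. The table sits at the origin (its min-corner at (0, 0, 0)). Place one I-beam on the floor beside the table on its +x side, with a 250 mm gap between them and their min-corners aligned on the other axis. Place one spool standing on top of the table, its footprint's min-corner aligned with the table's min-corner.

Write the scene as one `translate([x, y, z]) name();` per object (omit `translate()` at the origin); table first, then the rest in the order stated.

table();
translate([1200, 0, 0]) I_beam();
translate([0, 0, 709]) spool();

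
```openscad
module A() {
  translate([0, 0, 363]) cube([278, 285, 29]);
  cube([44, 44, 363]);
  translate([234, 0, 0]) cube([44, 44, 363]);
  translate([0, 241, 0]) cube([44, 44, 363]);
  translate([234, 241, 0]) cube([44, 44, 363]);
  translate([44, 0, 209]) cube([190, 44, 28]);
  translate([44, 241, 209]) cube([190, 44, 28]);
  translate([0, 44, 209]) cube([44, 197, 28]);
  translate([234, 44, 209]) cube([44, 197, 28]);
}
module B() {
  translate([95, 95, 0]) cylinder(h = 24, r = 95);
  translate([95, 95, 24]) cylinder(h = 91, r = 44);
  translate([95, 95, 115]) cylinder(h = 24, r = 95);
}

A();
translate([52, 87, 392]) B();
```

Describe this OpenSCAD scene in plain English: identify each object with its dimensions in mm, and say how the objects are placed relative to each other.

A is a simple wooden stool: a rectangular seat 278 mm (x) by 285 mm (y), 29 mm thick, top face at z = 392 mm, on four square legs, each 44×44 mm in cross-section. The legs rest on z = 0, each flush with a corner of the seat. Four stretchers, 44 mm wide and 28 mm tall, connect adjacent legs with their undersides at z = 209 mm, each running between the inner faces of the legs it joins and aligned with the legs' outer faces on the other axis.

B is a spool: two coaxial disc flanges of radius 95 mm and thickness 24 mm, joined by a core cylinder of radius 44 mm and height 91 mm. The lower flange rests on z = 0 and the three cylinders share a vertical axis.

The spool is on top of the stool.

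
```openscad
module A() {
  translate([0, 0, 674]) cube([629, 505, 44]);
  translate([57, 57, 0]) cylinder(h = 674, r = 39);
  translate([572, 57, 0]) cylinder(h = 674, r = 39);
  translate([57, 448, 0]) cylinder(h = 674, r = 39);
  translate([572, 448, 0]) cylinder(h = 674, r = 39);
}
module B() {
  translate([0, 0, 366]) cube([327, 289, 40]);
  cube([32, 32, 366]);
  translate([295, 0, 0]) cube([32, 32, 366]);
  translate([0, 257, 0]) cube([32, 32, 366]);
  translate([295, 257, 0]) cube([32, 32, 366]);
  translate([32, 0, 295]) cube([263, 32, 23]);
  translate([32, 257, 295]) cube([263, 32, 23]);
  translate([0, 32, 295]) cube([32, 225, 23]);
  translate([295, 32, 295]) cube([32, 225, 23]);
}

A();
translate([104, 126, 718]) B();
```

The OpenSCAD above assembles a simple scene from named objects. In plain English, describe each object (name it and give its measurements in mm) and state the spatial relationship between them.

A is a table: top 629 mm (x) × 505 mm (y), 44 mm thick, upper face at z = 718 mm, on four round legs of 78 mm diameter, each leg's bounding box inset 18 mm from the nearest pair of top edges, running from z = 0 to the bottom of the top.

B is a four-legged stool. The seat is a 327×289×40 mm slab whose top surface is at z = 406 mm; four square legs, each 32×32 mm in cross-section, run from the floor (z = 0) to the underside of the seat, each flush with a corner of the seat. Four stretchers, 32 mm wide and 23 mm tall, connect adjacent legs with their undersides at z = 295 mm, each running between the inner faces of the legs it joins and aligned with the legs' outer faces on the other axis.

The stool is on top of the table.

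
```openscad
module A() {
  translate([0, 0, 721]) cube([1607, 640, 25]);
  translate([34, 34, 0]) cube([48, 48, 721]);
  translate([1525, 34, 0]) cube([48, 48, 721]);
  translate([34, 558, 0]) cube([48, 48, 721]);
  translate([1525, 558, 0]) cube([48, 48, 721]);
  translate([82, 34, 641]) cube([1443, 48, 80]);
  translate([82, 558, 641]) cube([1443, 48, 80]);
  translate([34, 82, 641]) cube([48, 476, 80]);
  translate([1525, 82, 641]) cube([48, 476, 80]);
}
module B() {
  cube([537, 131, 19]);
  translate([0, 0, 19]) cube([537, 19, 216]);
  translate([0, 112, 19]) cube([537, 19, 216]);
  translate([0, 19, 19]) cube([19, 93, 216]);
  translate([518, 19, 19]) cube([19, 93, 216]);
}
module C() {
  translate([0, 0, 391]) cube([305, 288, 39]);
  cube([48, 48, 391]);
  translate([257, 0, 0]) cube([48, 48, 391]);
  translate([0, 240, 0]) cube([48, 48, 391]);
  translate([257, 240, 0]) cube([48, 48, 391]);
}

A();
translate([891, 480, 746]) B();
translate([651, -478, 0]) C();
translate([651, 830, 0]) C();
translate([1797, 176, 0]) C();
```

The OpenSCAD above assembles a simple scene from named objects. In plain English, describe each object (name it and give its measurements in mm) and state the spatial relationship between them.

A is a rectangular dining table. The top is 1607×640×25 mm with its upper surface at z = 746 mm. It stands on four 48×48 mm square legs, each inset 34 mm from the nearest pair of top edges, running from the floor to the underside of the top. Four apron rails, 48 mm thick and 80 mm tall, run between adjacent legs with their top edges flush with the underside of the top and their outer faces flush with the legs' outer faces.

B is an open-topped rectangular box: outside dimensions 537×131×235 mm, with a uniform wall and base thickness of 19 mm. The base is a full 537×131 slab on the floor; four walls sit on top of the base. The front and back walls (the −y and +y sides) span the full width; the two side walls fit between them.

C is a simple wooden stool: a rectangular seat 305 mm (x) by 288 mm (y), 39 mm thick, top face at z = 430 mm, on four square legs, each 48×48 mm in cross-section. The legs rest on z = 0, each flush with a corner of the seat.

The open box is on top of the table. Three stools sit around the table at the −y, +y, +x sides.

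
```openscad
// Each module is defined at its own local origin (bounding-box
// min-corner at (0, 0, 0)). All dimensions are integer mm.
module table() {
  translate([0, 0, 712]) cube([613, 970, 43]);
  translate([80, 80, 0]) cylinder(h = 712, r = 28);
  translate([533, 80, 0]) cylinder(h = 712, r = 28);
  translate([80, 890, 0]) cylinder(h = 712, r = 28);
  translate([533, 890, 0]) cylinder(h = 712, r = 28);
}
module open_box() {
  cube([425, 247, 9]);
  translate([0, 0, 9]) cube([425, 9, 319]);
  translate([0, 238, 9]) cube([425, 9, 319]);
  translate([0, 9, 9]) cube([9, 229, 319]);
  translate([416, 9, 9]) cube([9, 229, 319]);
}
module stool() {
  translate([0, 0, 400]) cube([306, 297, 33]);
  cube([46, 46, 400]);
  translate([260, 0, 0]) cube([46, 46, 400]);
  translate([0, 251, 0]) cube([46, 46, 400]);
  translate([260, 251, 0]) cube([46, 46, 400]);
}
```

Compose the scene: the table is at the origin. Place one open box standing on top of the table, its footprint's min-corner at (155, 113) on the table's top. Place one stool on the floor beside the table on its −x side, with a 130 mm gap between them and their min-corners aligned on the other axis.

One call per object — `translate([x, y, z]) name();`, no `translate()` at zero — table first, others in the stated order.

table();
translate([155, 113, 755]) open_box();
translate([-436, 0, 0]) stool();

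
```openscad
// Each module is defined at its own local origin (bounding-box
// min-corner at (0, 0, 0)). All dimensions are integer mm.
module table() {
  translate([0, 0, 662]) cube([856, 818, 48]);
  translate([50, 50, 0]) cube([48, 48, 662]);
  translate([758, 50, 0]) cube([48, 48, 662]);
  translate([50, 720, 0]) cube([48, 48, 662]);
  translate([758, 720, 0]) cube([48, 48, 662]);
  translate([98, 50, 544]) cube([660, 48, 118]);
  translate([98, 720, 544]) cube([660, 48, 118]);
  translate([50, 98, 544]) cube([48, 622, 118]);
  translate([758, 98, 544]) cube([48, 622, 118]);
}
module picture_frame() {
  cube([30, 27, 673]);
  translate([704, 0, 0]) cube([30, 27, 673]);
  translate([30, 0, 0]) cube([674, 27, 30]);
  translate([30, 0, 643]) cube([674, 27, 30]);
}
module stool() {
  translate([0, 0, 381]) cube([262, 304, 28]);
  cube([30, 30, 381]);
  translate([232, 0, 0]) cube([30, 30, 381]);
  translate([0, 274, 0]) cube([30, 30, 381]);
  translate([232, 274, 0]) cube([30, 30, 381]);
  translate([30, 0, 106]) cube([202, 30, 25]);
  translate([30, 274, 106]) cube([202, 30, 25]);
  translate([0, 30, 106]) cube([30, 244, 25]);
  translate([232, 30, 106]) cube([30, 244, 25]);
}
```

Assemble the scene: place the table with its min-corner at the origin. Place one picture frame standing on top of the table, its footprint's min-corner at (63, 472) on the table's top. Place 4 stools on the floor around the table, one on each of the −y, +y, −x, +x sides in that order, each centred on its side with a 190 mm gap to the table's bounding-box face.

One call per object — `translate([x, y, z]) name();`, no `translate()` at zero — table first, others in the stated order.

table();
translate([63, 472, 710]) picture_frame();
translate([297, -494, 0]) stool();
translate([297, 1008, 0]) stool();
translate([-452, 257, 0]) stool();
translate([1046, 257, 0]) stool();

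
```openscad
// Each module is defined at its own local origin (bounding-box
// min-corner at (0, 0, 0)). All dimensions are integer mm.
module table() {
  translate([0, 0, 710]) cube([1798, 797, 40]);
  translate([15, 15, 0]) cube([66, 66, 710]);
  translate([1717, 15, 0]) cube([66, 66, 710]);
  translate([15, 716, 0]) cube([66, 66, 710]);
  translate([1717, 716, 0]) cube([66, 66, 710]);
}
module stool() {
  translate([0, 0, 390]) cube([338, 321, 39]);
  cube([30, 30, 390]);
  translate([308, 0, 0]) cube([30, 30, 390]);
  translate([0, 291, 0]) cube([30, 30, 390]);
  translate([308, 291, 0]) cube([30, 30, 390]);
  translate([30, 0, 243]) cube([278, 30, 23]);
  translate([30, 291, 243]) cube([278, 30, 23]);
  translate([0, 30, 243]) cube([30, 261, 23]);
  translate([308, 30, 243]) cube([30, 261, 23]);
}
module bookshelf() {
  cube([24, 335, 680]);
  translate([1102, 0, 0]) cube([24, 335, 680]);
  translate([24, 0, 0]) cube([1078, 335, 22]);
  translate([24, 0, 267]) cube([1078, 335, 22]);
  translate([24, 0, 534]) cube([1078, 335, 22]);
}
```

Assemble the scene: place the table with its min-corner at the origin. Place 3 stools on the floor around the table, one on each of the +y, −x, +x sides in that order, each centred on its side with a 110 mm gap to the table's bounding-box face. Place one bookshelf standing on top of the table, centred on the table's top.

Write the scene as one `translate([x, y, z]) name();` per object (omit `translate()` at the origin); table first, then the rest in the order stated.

table();
translate([730, 907, 0]) stool();
translate([-448, 238, 0]) stool();
translate([1908, 238, 0]) stool();
translate([336, 231, 750]) bookshelf();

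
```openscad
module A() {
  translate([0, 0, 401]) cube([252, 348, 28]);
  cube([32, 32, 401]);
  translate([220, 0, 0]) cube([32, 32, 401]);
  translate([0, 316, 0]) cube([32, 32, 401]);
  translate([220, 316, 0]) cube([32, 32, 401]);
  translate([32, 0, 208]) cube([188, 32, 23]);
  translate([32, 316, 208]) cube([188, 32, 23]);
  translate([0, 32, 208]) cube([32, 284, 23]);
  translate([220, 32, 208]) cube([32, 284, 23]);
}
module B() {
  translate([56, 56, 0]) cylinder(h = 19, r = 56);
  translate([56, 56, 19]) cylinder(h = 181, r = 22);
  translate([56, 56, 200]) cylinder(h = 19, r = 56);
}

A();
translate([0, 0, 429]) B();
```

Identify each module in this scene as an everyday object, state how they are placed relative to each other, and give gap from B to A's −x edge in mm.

The spool's min-x is at 0; the stool's min-x is 0; gap = 0 mm.

A is a stool. B is a spool. The spool is on top of the stool. The gap from the spool to the stool's −x edge is 0 mm.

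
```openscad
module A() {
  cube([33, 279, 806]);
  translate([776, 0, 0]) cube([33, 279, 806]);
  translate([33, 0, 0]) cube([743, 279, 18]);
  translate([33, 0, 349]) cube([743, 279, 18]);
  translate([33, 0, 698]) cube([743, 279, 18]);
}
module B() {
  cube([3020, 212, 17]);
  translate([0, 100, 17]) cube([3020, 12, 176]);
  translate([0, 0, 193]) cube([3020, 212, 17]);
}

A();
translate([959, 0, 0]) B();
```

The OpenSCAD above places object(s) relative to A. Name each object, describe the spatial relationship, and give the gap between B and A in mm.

A is a bookshelf. B is an I-beam. The I-beam is on the floor beside the bookshelf on its +x side. The gap between the I-beam and the bookshelf is 150 mm.

The I-beam's nearest face is 150 mm from the bookshelf's +x face.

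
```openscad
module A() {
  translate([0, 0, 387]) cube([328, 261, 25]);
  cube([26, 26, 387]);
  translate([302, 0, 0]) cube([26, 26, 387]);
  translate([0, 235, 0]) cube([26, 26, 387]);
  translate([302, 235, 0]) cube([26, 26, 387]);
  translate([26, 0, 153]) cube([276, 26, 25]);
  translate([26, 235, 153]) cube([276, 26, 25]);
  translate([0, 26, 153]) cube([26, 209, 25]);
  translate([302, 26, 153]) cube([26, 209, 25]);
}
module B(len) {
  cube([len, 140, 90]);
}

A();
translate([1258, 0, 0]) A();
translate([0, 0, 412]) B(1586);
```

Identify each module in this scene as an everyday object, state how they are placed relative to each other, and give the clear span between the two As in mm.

Second stool starts at x = 1258; first ends at x = 328; clear span = 1258 − 328 = 930 mm.

A is a stool. B is a beam. A beam spans the tops of two stools. The clear span between the two stools is 930 mm.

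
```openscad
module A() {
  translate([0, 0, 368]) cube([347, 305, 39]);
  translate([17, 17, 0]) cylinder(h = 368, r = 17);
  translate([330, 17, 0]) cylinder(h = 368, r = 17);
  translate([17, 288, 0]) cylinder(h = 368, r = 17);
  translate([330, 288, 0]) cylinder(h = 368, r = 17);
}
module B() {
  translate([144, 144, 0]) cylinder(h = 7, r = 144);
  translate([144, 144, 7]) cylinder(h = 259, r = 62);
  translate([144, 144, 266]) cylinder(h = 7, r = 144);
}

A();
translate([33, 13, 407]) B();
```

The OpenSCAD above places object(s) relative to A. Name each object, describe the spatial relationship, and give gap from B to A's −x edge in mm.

The spool's min-x is at 33; the stool's min-x is 0; gap = 33 mm.

A is a stool. B is a spool. The spool is on top of the stool. The gap from the spool to the stool's −x edge is 33 mm.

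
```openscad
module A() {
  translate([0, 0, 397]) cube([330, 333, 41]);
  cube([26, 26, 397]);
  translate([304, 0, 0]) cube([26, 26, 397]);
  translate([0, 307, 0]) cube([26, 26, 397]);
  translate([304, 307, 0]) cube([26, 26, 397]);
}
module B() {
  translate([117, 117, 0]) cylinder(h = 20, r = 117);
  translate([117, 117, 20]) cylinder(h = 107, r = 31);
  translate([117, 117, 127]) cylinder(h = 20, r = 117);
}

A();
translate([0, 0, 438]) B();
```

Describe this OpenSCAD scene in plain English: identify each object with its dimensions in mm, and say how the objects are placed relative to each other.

A is a four-legged stool. The seat is a 330×333×41 mm slab whose top surface is at z = 438 mm; four square legs, each 26×26 mm in cross-section, run from the floor (z = 0) to the underside of the seat, each flush with a corner of the seat.

B is a spool: two coaxial disc flanges of radius 117 mm and thickness 20 mm, joined by a core cylinder of radius 31 mm and height 107 mm. The lower flange rests on z = 0 and the three cylinders share a vertical axis.

The spool is on top of the stool.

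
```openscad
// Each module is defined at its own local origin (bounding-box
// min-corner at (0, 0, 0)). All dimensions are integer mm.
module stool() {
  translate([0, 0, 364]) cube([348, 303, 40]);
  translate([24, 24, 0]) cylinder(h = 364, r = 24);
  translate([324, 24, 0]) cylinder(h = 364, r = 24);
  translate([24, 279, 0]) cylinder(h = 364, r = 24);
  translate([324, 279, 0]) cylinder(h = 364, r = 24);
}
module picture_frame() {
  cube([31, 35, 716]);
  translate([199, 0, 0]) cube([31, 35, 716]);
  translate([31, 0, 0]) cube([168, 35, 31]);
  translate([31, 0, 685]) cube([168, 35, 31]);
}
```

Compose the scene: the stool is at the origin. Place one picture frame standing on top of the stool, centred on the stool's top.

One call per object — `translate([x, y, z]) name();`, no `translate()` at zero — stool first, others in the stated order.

stool();
translate([59, 134, 404]) picture_frame();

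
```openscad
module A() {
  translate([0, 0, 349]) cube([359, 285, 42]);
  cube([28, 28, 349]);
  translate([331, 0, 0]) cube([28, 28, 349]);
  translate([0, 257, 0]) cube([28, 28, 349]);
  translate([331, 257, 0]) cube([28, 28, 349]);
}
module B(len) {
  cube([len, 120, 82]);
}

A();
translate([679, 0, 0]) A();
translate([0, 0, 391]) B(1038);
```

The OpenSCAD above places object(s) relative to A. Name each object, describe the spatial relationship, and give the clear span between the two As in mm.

Second stool starts at x = 679; first ends at x = 359; clear span = 679 − 359 = 320 mm.

A is a stool. B is a beam. A beam spans the tops of two stools. The clear span between the two stools is 320 mm.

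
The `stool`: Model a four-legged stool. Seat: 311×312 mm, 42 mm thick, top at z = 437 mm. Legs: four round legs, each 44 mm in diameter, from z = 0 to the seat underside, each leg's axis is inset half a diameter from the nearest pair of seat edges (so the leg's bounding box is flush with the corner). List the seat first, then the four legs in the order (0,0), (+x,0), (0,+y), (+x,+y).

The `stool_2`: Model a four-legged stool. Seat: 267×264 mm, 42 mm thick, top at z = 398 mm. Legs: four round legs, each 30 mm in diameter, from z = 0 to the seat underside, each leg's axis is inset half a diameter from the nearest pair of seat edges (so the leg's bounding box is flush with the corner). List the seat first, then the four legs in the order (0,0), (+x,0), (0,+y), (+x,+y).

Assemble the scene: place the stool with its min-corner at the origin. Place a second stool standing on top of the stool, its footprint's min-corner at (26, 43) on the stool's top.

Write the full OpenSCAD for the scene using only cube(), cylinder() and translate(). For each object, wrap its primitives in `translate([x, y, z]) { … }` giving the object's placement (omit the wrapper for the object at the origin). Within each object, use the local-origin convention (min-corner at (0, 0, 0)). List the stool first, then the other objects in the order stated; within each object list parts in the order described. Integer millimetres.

translate([0, 0, 395]) cube([311, 312, 42]);
translate([22, 22, 0]) cylinder(h = 395, r = 22);
translate([289, 22, 0]) cylinder(h = 395, r = 22);
translate([22, 290, 0]) cylinder(h = 395, r = 22);
translate([289, 290, 0]) cylinder(h = 395, r = 22);
translate([26, 43, 437]) {
  translate([0, 0, 356]) cube([267, 264, 42]);
  translate([15, 15, 0]) cylinder(h = 356, r = 15);
  translate([252, 15, 0]) cylinder(h = 356, r = 15);
  translate([15, 249, 0]) cylinder(h = 356, r = 15);
  translate([252, 249, 0]) cylinder(h = 356, r = 15);
}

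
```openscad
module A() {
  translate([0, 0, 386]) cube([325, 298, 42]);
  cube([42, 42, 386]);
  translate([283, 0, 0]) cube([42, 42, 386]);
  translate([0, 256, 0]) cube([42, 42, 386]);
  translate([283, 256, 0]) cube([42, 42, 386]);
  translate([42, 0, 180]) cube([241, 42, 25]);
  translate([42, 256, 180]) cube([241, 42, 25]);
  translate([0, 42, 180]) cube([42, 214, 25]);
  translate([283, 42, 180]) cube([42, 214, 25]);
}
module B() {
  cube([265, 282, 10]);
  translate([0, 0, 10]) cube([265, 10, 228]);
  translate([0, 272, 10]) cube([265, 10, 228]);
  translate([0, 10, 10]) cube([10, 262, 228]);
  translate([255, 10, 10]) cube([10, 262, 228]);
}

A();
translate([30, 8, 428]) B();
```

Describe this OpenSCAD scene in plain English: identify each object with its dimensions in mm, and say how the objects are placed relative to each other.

A is a four-legged stool. The seat is a 325×298×42 mm slab whose top surface is at z = 428 mm; four square legs, each 42×42 mm in cross-section, run from the floor (z = 0) to the underside of the seat, each flush with a corner of the seat. Four stretchers, 42 mm wide and 25 mm tall, connect adjacent legs with their undersides at z = 180 mm, each running between the inner faces of the legs it joins and aligned with the legs' outer faces on the other axis.

B is an open-topped rectangular box: outside dimensions 265×282×238 mm, with a uniform wall and base thickness of 10 mm. The base is a full 265×282 slab on the floor; four walls sit on top of the base. The front and back walls (the −y and +y sides) span the full width; the two side walls fit between them.

The open box is on top of the stool, centred.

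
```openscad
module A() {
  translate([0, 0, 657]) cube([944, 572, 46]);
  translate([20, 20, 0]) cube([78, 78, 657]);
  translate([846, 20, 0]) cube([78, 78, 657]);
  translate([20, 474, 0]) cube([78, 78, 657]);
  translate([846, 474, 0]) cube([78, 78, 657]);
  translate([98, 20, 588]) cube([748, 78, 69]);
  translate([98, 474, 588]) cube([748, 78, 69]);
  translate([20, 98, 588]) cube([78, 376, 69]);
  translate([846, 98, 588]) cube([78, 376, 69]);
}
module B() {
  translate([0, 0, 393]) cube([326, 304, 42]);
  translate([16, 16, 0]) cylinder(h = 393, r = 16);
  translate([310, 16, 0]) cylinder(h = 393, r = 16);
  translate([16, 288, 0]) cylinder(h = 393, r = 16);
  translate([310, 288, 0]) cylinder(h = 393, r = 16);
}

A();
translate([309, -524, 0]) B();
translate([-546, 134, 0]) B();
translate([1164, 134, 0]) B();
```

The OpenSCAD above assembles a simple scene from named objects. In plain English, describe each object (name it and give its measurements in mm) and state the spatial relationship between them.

A is a table: top 944 mm (x) × 572 mm (y), 46 mm thick, upper face at z = 703 mm, on four 78×78 mm square legs, each inset 20 mm from the nearest pair of top edges, running from z = 0 to the bottom of the top. Four apron rails, 78 mm thick and 69 mm tall, run between adjacent legs with their top edges flush with the underside of the top and their outer faces flush with the legs' outer faces.

B is a four-legged stool. The seat is 326×304 mm, 42 mm thick, top at z = 435 mm. It stands on four round legs, each 32 mm in diameter, from z = 0 to the seat underside, each leg's axis is inset half a diameter from the nearest pair of seat edges (so the leg's bounding box is flush with the corner).

Three stools sit around the table at the −y, −x, +x sides.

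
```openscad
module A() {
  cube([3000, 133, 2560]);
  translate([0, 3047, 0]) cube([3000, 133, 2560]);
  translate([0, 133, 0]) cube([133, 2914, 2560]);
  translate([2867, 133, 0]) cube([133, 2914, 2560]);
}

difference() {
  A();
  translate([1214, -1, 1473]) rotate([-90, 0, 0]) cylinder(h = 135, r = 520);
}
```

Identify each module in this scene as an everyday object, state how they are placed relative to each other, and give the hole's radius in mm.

A is a house frame. The house frame has a circular hole through its front wall. The hole's radius is 520 mm.

The subtracted cylinder has r = 520 mm.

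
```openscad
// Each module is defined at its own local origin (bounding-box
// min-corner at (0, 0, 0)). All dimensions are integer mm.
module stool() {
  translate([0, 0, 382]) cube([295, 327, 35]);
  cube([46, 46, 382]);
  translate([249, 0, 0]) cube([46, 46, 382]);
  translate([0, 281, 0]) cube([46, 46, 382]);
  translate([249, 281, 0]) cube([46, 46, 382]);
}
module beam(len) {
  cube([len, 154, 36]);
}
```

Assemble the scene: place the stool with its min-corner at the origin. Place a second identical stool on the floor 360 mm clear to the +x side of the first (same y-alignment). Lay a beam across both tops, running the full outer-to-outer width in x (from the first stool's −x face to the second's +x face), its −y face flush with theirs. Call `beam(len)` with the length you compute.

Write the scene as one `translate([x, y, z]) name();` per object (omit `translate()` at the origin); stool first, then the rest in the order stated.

stool();
translate([655, 0, 0]) stool();
translate([0, 0, 417]) beam(950);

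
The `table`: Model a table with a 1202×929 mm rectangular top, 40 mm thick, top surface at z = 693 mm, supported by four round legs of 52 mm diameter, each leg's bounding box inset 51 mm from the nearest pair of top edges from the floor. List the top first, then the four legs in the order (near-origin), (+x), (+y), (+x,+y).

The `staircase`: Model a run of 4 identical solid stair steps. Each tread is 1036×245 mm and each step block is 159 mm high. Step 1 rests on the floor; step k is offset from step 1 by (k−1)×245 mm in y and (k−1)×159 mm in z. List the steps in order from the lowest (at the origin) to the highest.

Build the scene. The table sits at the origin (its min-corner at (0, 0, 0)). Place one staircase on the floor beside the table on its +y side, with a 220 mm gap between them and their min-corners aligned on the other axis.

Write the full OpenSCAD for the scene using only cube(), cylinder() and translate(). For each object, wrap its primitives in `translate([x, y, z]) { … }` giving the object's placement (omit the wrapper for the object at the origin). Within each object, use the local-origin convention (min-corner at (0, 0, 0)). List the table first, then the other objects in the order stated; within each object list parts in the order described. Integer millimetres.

translate([0, 0, 653]) cube([1202, 929, 40]);
translate([77, 77, 0]) cylinder(h = 653, r = 26);
translate([1125, 77, 0]) cylinder(h = 653, r = 26);
translate([77, 852, 0]) cylinder(h = 653, r = 26);
translate([1125, 852, 0]) cylinder(h = 653, r = 26);
translate([0, 1149, 0]) {
  cube([1036, 245, 159]);
  translate([0, 245, 159]) cube([1036, 245, 159]);
  translate([0, 490, 318]) cube([1036, 245, 159]);
  translate([0, 735, 477]) cube([1036, 245, 159]);
}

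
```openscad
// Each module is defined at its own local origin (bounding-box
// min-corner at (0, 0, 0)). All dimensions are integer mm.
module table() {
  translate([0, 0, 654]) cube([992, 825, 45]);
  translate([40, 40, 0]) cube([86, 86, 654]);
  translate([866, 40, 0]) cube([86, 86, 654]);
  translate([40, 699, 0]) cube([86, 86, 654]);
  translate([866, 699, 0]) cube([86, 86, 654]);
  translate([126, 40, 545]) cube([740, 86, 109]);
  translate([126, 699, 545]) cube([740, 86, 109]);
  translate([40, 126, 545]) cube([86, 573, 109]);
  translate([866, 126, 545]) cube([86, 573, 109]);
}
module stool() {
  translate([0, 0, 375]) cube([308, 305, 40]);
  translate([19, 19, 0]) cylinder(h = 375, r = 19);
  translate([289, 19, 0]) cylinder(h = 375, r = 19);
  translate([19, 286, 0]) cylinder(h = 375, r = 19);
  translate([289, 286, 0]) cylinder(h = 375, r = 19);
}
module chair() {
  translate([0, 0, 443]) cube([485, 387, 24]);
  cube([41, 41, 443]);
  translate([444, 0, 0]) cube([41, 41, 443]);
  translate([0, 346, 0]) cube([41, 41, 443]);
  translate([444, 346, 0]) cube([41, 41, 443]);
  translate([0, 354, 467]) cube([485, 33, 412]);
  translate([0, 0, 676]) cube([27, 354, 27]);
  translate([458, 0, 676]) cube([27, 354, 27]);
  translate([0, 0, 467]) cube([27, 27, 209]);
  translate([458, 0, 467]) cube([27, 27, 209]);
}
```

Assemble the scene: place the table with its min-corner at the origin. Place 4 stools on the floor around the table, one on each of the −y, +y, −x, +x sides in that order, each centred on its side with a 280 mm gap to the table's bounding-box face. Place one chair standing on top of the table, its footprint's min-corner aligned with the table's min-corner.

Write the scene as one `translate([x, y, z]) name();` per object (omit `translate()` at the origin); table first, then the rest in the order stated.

table();
translate([342, -585, 0]) stool();
translate([342, 1105, 0]) stool();
translate([-588, 260, 0]) stool();
translate([1272, 260, 0]) stool();
translate([0, 0, 699]) chair();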